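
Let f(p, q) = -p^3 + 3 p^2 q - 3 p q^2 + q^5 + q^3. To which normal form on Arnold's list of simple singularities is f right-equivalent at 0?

The Hessian of f at 0 has rank 0. Corank 2; j^3 = -(p - q)^3 is a perfect cube, so E-series; the 5-jet and mu = 8 give E_8.

E8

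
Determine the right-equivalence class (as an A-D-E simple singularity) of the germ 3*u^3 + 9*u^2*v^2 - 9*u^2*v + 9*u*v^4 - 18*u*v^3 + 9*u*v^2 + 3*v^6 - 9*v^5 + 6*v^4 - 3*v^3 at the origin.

E6

The Hessian of f at 0 is [[0, 0], [0, 0]] with rank 0, so corank 2. A Groebner basis of the Jacobian ideal J(f) in C{u,v} is {u^3 + 3*u^2/2 - 3*u*v + 3*v^2/2, u^2*v + u^2 - 2*u*v + v^2, u^2/2 + u*v^2 - u*v + v^2/2, v^3}; counting standard monomials gives mu = 6. Corank 2; j^3 = 3*(u - v)^3 is a perfect cube, so E-series; the 4-jet and mu = 6 give E_6.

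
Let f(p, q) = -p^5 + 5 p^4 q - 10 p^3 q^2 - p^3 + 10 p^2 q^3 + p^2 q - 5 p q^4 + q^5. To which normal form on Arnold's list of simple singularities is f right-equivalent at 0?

The Hessian of f at 0 has rank 0. Corank 2; j^3 = -p^2*(p - q) has shape L^2 M (L != M), so D-series; mu = 6 gives D_6.

D_6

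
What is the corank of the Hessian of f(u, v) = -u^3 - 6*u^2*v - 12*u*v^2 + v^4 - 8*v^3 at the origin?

Hessian at 0 has rank 0.

2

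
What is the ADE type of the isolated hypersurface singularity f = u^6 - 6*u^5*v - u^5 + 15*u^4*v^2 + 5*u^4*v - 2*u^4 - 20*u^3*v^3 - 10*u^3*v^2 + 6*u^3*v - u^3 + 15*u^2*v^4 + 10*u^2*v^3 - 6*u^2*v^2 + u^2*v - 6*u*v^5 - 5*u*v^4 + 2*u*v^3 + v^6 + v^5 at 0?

The Hessian of f at 0 has rank 0. Corank 2; j^3 = -u^2*(u - v) has shape L^2 M (L != M), so D-series; mu = 7 gives D_7.

D_7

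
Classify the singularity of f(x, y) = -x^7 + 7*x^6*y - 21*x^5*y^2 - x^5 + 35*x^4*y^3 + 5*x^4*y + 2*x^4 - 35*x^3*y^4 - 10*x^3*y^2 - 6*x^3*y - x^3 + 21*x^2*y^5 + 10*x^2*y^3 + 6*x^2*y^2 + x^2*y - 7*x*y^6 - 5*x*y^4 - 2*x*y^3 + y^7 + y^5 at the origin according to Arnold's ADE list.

D_8

The Hessian of f at 0 is [[0, 0], [0, 0]] with rank 0, so corank 2. A Groebner basis of the Jacobian ideal J(f) in C{x,y} is {9*x^2/20 + x*y^3 - 13*x*y^2/20 - x*y/10 + y^3/10, 17*x^2/20 - 49*x*y^2/20 - 3*x*y/10 + y^4 + 3*y^3/10, x^3 + x^2/20 + 3*x*y^2/20 + x*y/10 - y^3/10, x^2*y + 7*x^2/20 - 19*x*y^2/20 - 3*x*y/10 + 3*y^3/10}; counting standard monomials gives mu = 8. Corank 2; j^3 = -x^2*(x - y) has shape L^2 M (L != M), so D-series; mu = 8 gives D_8.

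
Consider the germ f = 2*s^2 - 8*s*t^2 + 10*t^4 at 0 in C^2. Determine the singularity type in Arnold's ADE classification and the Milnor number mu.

Type A_{3}, Milnor number mu = 3.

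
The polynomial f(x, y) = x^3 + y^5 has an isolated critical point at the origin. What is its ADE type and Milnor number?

Type E_{8}, Milnor number mu = 8.

The Hessian of f at 0 is [[0, 0], [0, 0]] with rank 0, so corank 2. A Groebner basis of the Jacobian ideal J(f) in C{x,y} is {y^4, x^2}; counting standard monomials gives mu = 8. Corank 2; j^3 = x^3 is a perfect cube, so E-series; the 5-jet and mu = 8 give E_8.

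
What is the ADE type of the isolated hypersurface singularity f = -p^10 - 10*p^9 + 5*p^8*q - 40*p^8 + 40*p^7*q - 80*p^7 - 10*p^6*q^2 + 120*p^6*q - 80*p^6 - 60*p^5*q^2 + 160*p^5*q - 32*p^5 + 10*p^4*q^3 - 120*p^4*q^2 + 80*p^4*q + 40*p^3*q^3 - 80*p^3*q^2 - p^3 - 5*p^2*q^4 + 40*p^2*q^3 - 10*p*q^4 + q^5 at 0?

The Hessian of f at 0 is [[0, 0], [0, 0]] with rank 0, so corank 2. A Groebner basis of the Jacobian ideal J(f) in C{p,q} is {q^5, p*q^3 - q^4/8, p^2}; counting standard monomials gives mu = 8. Corank 2; j^3 = -p^3 is a perfect cube, so E-series; the 5-jet and mu = 8 give E_8.

E8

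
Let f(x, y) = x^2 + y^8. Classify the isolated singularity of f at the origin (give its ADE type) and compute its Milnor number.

Type A_7, Milnor number mu = 7.

The Hessian of f at 0 has rank 1. Corank 1: A-series; mu = 7 gives A_7.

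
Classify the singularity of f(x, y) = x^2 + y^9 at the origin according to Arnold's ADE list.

A_{8}

The Hessian of f at 0 is [[2, 0], [0, 0]] with rank 1, so corank 1. A Groebner basis of the Jacobian ideal J(f) in C{x,y} is {y^8, x}; counting standard monomials gives mu = 8. Corank 1: A-series; mu = 8 gives A_8.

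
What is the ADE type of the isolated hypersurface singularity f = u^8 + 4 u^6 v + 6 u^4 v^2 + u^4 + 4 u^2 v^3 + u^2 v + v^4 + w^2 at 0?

The Hessian of f at 0 is [[0, 0, 0], [0, 0, 0], [0, 0, 2]] with rank 1, so corank 2. A Groebner basis of the Jacobian ideal J(f) in C{u,v,w} is {u^3, u^2/4 + v^3, u*v, w}; counting standard monomials gives mu = 5. Corank 2; j^3 = u^2*v has shape L^2 M (L != M), so D-series; mu = 5 gives D_5.

D_{5}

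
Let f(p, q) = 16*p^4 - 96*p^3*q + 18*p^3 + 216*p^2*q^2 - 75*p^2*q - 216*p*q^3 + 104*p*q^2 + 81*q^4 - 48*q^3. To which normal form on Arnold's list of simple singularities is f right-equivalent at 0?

D5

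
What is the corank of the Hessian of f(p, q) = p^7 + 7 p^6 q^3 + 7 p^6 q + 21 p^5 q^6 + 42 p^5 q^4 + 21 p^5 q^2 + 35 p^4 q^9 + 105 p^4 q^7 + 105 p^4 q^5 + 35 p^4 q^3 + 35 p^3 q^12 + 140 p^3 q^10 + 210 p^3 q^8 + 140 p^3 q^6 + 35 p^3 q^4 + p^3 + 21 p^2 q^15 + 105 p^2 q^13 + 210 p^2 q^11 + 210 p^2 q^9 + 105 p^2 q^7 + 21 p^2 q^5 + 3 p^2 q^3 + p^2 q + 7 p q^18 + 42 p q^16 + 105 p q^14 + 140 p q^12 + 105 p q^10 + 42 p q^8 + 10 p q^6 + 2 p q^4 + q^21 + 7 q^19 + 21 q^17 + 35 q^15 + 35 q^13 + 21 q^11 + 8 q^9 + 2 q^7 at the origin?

2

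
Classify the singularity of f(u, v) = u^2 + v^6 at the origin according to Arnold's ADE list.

A_5

The Hessian of f at 0 has rank 1. Corank 1: A-series; mu = 5 gives A_5.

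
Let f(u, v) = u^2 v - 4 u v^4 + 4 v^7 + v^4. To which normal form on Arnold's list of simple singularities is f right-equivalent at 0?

The Hessian of f at 0 has rank 0. Corank 2; j^3 = u^2*v has shape L^2 M (L != M), so D-series; mu = 5 gives D_5.

D_5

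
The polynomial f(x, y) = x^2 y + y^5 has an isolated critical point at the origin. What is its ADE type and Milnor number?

Type D_6, Milnor number mu = 6.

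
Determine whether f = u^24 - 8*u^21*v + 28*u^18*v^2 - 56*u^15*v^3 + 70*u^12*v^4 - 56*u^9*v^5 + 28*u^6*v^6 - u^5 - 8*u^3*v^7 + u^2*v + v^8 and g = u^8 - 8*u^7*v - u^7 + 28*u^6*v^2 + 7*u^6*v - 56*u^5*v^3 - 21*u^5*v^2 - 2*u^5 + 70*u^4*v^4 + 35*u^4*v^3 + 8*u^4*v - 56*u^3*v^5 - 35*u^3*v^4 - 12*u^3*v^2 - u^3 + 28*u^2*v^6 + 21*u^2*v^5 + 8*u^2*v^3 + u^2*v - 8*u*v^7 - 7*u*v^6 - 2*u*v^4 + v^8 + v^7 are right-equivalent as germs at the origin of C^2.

The Hessian of f at 0 has rank 0. Corank 2; j^3 = u^2*v has shape L^2 M (L != M), so D-series; mu = 9 gives D_9. The Hessian of g at 0 has rank 0. Corank 2; j^3 = -u^2*(u - v) has shape L^2 M (L != M), so D-series; mu = 9 gives D_9. Both have type D_9, hence right-equivalent.

Yes.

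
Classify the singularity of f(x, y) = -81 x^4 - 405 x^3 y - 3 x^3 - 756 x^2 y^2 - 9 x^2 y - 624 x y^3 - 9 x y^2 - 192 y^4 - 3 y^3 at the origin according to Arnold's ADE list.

The Hessian of f at 0 has rank 0. Corank 2; j^3 = -3*(x + y)^3 is a perfect cube, so E-series; the 4-jet and mu = 7 give E_7.

E_7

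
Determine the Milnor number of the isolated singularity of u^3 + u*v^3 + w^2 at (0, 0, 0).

7

The Hessian of f at 0 is [[0, 0, 0], [0, 0, 0], [0, 0, 2]] with rank 1, so corank 2. A Groebner basis of the Jacobian ideal J(f) in C{u,v,w} is {u^3, u*v^2, 3*u^2 + v^3, w}; counting standard monomials gives mu = 7. Corank 2; j^3 = u^3 is a perfect cube, so E-series; the 4-jet and mu = 7 give E_7.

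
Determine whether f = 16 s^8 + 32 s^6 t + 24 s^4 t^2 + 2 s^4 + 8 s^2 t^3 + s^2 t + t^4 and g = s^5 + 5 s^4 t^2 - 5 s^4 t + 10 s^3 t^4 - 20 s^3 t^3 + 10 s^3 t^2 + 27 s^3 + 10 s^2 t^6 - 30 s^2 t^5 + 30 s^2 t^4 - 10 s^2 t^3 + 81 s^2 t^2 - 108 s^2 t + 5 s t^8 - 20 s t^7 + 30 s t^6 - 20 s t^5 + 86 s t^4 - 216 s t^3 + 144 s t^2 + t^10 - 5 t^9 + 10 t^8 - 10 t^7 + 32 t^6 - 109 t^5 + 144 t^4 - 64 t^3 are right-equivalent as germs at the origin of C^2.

No.

The Hessian of f at 0 has rank 0. Corank 2; j^3 = s^2*t has shape L^2 M (L != M), so D-series; mu = 5 gives D_5. The Hessian of g at 0 has rank 0. Corank 2; j^3 = (3*s - 4*t)^3 is a perfect cube, so E-series; the 5-jet and mu = 8 give E_8. f is D_5 but g is E_8, hence not right-equivalent.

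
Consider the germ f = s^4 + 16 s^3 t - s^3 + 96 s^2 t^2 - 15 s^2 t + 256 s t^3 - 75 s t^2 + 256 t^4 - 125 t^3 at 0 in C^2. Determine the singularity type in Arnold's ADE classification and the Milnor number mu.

Type E6, Milnor number mu = 6.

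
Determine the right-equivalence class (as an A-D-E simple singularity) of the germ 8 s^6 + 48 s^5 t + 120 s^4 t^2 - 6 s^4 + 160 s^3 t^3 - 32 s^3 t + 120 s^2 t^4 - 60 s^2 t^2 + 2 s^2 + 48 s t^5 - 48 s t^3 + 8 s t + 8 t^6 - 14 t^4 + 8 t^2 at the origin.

The Hessian of f at 0 is [[4, 8], [8, 16]] with rank 1, so corank 1. A Groebner basis of the Jacobian ideal J(f) in C{s,t} is {t^3, s + 2*t}; counting standard monomials gives mu = 3. Corank 1: A-series; mu = 3 gives A_3.

A3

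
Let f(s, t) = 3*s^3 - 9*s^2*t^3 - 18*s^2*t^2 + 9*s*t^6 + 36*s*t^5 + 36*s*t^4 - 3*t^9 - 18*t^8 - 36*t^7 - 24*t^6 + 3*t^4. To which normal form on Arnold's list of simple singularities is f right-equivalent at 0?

E_6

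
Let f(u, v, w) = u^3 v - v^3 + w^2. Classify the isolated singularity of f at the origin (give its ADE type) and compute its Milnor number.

Type E_{7}, Milnor number mu = 7.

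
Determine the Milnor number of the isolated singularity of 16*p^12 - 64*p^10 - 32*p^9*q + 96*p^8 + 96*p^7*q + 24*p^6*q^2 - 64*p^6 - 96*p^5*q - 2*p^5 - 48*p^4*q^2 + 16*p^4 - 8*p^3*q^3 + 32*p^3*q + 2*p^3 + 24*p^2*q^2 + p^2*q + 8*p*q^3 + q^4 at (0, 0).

The Hessian of f at 0 has rank 0. Corank 2; j^3 = p^2*(2*p + q) has shape L^2 M (L != M), so D-series; mu = 5 gives D_5.

5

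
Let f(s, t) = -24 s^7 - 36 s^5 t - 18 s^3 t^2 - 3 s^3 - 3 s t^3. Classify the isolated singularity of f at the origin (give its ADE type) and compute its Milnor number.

Type E_7, Milnor number mu = 7.

The Hessian of f at 0 is [[0, 0], [0, 0]] with rank 0, so corank 2. A Groebner basis of the Jacobian ideal J(f) in C{s,t} is {s^3, s*t^2, 3*s^2 + t^3}; counting standard monomials gives mu = 7. Corank 2; j^3 = -3*s^3 is a perfect cube, so E-series; the 4-jet and mu = 7 give E_7.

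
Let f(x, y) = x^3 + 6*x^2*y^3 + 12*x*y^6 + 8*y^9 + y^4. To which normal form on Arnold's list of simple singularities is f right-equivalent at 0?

E6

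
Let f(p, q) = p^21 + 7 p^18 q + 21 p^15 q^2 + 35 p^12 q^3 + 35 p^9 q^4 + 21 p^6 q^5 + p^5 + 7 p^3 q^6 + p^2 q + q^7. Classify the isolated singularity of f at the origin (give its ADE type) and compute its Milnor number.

The Hessian of f at 0 is [[0, 0], [0, 0]] with rank 0, so corank 2. A Groebner basis of the Jacobian ideal J(f) in C{p,q} is {p^2/7 + q^6, p^3, p*q}; counting standard monomials gives mu = 8. Corank 2; j^3 = p^2*q has shape L^2 M (L != M), so D-series; mu = 8 gives D_8.

Type D8, Milnor number mu = 8.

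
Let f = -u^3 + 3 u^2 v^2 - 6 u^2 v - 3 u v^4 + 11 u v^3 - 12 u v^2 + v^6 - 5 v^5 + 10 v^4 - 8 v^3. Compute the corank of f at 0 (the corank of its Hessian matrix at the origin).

2

Hessian at 0 has rank 0.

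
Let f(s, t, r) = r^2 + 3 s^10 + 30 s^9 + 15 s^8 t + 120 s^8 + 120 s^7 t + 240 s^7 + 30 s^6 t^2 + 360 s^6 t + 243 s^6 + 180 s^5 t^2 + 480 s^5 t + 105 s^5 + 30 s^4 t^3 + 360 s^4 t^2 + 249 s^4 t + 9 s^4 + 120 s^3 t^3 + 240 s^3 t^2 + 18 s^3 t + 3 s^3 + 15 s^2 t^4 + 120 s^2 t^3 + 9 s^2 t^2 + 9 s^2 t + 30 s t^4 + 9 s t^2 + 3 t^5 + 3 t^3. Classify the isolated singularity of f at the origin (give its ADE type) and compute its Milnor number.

Type E8, Milnor number mu = 8.

The Hessian of f at 0 has rank 1. Corank 2; j^3 = 3*(s + t)^3 is a perfect cube, so E-series; the 5-jet and mu = 8 give E_8.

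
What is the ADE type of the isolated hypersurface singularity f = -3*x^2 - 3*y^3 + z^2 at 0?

A_2

The Hessian of f at 0 has rank 2. Corank 1: A-series; mu = 2 gives A_2.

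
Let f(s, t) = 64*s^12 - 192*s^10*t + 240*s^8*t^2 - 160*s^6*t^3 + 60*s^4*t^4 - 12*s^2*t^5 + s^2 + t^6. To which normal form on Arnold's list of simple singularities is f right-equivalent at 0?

A_5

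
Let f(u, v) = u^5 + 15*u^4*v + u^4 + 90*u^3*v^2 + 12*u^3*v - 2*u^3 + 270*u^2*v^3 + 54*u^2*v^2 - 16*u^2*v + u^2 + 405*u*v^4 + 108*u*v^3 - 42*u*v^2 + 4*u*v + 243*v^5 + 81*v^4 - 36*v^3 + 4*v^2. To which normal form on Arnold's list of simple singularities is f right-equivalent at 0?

A_{4}

The Hessian of f at 0 has rank 1. Corank 1: A-series; mu = 4 gives A_4.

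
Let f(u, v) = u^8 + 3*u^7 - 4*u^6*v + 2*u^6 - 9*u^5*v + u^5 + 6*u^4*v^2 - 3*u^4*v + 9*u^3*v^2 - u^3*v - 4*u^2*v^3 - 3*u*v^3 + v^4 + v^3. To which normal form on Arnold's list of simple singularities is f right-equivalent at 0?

The Hessian of f at 0 is [[0, 0], [0, 0]] with rank 0, so corank 2. A Groebner basis of the Jacobian ideal J(f) in C{u,v} is {u^3 + 18*u*v^2 - 3*v^2, u^2*v - 5*u*v^2, v^3}; counting standard monomials gives mu = 7. Corank 2; j^3 = v^3 is a perfect cube, so E-series; the 4-jet and mu = 7 give E_7.

E_{7}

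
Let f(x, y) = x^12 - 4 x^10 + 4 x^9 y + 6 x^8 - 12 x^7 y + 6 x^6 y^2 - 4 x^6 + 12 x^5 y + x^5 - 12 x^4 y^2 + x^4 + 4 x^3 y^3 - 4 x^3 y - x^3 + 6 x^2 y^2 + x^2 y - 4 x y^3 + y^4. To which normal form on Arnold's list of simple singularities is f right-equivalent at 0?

The Hessian of f at 0 has rank 0. Corank 2; j^3 = -x^2*(x - y) has shape L^2 M (L != M), so D-series; mu = 5 gives D_5.

D_{5}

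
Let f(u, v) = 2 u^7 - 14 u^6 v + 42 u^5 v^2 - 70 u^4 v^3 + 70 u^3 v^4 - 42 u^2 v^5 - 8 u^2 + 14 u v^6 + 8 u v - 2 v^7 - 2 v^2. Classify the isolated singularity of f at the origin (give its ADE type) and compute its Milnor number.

The Hessian of f at 0 has rank 1. Corank 1: A-series; mu = 6 gives A_6.

Type A6, Milnor number mu = 6.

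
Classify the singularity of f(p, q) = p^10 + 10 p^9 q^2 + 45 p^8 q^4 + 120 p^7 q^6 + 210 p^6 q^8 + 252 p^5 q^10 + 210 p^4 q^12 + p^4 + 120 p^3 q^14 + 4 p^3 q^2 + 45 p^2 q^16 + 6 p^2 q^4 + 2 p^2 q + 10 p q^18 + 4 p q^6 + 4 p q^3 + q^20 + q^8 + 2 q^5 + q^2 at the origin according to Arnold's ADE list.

The Hessian of f at 0 has rank 1. Corank 1: A-series; mu = 9 gives A_9.

A9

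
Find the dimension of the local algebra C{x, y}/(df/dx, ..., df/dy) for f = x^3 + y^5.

8

The Hessian of f at 0 has rank 0. Corank 2; j^3 = x^3 is a perfect cube, so E-series; the 5-jet and mu = 8 give E_8.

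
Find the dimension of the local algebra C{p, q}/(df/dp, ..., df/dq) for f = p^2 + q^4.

The Hessian of f at 0 has rank 1. Corank 1: A-series; mu = 3 gives A_3.

3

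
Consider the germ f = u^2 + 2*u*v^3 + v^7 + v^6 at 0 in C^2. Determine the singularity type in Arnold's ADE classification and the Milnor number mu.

Type A_6, Milnor number mu = 6.

The Hessian of f at 0 has rank 1. Corank 1: A-series; mu = 6 gives A_6.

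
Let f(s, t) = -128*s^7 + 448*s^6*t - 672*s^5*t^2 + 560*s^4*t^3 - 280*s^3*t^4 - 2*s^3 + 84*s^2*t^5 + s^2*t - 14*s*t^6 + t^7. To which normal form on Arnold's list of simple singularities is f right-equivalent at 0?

The Hessian of f at 0 has rank 0. Corank 2; j^3 = -s^2*(2*s - t) has shape L^2 M (L != M), so D-series; mu = 8 gives D_8.

D8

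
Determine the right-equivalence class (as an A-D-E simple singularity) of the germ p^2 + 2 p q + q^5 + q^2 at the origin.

A4

The Hessian of f at 0 is [[2, 2], [2, 2]] with rank 1, so corank 1. A Groebner basis of the Jacobian ideal J(f) in C{p,q} is {q^4, p + q}; counting standard monomials gives mu = 4. Corank 1: A-series; mu = 4 gives A_4.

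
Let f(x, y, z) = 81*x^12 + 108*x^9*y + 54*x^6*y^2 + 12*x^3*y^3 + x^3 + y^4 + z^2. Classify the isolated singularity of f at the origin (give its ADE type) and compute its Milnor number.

Type E6, Milnor number mu = 6.

The Hessian of f at 0 has rank 1. Corank 2; j^3 = x^3 is a perfect cube, so E-series; the 4-jet and mu = 6 give E_6.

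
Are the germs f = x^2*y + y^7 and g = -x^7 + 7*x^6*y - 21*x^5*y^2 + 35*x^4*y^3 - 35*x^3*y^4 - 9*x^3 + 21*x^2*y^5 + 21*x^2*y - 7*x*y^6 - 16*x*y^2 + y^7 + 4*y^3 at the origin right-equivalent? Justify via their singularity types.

The Hessian of f at 0 has rank 0. Corank 2; j^3 = x^2*y has shape L^2 M (L != M), so D-series; mu = 8 gives D_8. The Hessian of g at 0 has rank 0. Corank 2; j^3 = -(x - y)*(3*x - 2*y)^2 has shape L^2 M (L != M), so D-series; mu = 8 gives D_8. Both have type D_8, hence right-equivalent.

Yes.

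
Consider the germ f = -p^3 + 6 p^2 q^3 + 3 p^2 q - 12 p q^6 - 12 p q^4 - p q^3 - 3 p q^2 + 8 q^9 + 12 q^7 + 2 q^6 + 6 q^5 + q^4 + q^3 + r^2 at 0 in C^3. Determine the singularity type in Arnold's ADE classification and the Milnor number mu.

Type E7, Milnor number mu = 7.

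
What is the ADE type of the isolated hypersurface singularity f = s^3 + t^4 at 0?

E_{6}

The Hessian of f at 0 is [[0, 0], [0, 0]] with rank 0, so corank 2. A Groebner basis of the Jacobian ideal J(f) in C{s,t} is {t^3, s^2}; counting standard monomials gives mu = 6. Corank 2; j^3 = s^3 is a perfect cube, so E-series; the 4-jet and mu = 6 give E_6.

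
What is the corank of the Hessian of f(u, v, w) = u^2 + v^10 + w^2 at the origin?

1

The Hessian at 0 is [[2, 0, 0], [0, 0, 0], [0, 0, 2]] of rank 2; hence corank 1.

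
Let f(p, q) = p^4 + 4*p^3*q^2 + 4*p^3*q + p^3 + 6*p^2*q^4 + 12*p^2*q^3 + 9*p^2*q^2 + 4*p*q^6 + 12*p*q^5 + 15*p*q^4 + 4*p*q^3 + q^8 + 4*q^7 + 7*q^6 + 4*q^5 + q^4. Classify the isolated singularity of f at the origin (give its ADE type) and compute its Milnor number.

Type E_{6}, Milnor number mu = 6.

The Hessian of f at 0 has rank 0. Corank 2; j^3 = p^3 is a perfect cube, so E-series; the 4-jet and mu = 6 give E_6.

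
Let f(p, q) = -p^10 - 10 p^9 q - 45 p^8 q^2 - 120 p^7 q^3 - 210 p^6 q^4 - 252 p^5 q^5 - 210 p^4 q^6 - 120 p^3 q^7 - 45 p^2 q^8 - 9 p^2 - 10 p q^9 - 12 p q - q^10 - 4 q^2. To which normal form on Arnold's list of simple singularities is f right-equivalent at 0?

A9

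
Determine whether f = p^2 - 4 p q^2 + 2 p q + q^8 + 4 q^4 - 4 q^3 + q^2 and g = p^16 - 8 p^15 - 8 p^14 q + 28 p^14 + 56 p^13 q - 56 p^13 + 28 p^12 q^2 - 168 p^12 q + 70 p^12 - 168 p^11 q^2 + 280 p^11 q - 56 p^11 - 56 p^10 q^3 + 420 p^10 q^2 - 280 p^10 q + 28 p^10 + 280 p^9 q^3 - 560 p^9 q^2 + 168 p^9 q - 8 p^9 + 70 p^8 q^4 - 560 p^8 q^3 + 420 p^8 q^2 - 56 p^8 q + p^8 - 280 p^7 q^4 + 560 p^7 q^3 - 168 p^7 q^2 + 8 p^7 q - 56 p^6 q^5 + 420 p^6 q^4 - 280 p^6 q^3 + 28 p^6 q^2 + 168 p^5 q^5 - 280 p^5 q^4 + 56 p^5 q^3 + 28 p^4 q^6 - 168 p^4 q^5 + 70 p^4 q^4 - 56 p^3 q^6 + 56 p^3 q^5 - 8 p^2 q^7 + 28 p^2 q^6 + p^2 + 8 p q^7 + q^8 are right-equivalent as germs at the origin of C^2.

Yes.

The Hessian of f at 0 has rank 1. Corank 1: A-series; mu = 7 gives A_7. The Hessian of g at 0 has rank 1. Corank 1: A-series; mu = 7 gives A_7. Both have type A_7, hence right-equivalent.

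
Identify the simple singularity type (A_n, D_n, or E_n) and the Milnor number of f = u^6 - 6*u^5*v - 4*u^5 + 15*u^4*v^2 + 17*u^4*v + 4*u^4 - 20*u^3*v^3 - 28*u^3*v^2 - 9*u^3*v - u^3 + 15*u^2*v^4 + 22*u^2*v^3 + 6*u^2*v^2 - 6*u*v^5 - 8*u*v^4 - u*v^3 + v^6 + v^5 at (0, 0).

Type E7, Milnor number mu = 7.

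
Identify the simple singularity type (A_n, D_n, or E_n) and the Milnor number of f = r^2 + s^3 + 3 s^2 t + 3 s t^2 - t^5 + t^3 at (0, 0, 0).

The Hessian of f at 0 is [[0, 0, 0], [0, 0, 0], [0, 0, 2]] with rank 1, so corank 2. A Groebner basis of the Jacobian ideal J(f) in C{s,t,r} is {t^4, s^2 + 2*s*t + t^2, r}; counting standard monomials gives mu = 8. Corank 2; j^3 = (s + t)^3 is a perfect cube, so E-series; the 5-jet and mu = 8 give E_8.

Type E_8, Milnor number mu = 8.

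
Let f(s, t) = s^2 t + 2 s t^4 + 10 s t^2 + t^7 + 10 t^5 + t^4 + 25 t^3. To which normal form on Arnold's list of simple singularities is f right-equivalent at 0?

The Hessian of f at 0 has rank 0. Corank 2; j^3 = t*(s + 5*t)^2 has shape L^2 M (L != M), so D-series; mu = 5 gives D_5.

D5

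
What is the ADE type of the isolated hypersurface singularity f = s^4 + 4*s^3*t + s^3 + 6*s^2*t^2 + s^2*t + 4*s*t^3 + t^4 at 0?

The Hessian of f at 0 has rank 0. Corank 2; j^3 = s^2*(s + t) has shape L^2 M (L != M), so D-series; mu = 5 gives D_5.

D_{5}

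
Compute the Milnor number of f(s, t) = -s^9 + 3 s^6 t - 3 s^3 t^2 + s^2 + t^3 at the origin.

The Hessian of f at 0 is [[2, 0], [0, 0]] with rank 1, so corank 1. A Groebner basis of the Jacobian ideal J(f) in C{s,t} is {t^2, s}; counting standard monomials gives mu = 2. Corank 1: A-series; mu = 2 gives A_2.

2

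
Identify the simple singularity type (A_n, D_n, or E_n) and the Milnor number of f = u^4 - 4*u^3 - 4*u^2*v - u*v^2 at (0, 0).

The Hessian of f at 0 is [[0, 0], [0, 0]] with rank 0, so corank 2. A Groebner basis of the Jacobian ideal J(f) in C{u,v} is {u*v^2 - 2*u*v - v^2, 4*u*v + v^3 + 2*v^2, u^2 + u*v/2}; counting standard monomials gives mu = 5. Corank 2; j^3 = -u*(2*u + v)^2 has shape L^2 M (L != M), so D-series; mu = 5 gives D_5.

Type D_{5}, Milnor number mu = 5.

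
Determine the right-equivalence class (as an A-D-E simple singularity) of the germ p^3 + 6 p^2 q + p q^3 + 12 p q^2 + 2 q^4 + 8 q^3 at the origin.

E_7

The Hessian of f at 0 has rank 0. Corank 2; j^3 = (p + 2*q)^3 is a perfect cube, so E-series; the 4-jet and mu = 7 give E_7.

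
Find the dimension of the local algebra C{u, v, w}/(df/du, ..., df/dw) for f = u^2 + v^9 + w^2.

The Hessian of f at 0 has rank 2. Corank 1: A-series; mu = 8 gives A_8.

8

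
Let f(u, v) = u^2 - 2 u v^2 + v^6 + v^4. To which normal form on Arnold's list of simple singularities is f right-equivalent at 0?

The Hessian of f at 0 has rank 1. Corank 1: A-series; mu = 5 gives A_5.

A5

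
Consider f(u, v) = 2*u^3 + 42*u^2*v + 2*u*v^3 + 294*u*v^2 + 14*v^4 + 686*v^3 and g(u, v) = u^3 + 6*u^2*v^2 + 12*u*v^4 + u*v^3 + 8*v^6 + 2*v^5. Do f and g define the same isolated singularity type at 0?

Yes.

The Hessian of f at 0 has rank 0. Corank 2; j^3 = 2*(u + 7*v)^3 is a perfect cube, so E-series; the 4-jet and mu = 7 give E_7. The Hessian of g at 0 has rank 0. Corank 2; j^3 = u^3 is a perfect cube, so E-series; the 4-jet and mu = 7 give E_7. Both have type E_7, hence right-equivalent.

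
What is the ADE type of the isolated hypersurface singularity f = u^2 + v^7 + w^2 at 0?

A_{6}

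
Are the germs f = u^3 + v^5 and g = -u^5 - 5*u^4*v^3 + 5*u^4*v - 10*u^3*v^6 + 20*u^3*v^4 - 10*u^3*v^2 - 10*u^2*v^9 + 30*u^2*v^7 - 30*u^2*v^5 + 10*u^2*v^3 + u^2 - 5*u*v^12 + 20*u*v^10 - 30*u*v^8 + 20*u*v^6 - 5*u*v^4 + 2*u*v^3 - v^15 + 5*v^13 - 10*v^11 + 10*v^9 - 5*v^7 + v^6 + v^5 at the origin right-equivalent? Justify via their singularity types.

No.

The Hessian of f at 0 has rank 0. Corank 2; j^3 = u^3 is a perfect cube, so E-series; the 5-jet and mu = 8 give E_8. The Hessian of g at 0 has rank 1. Corank 1: A-series; mu = 4 gives A_4. f is E_8 but g is A_4, hence not right-equivalent.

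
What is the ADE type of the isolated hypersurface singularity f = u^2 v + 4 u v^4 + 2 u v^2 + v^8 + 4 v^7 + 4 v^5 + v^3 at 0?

D_9

The Hessian of f at 0 is [[0, 0], [0, 0]] with rank 0, so corank 2. A Groebner basis of the Jacobian ideal J(f) in C{u,v} is {u^2*v^2 - 2*u^2*v - u^2 - 4*u*v^2 - 3*u*v/2 - 2*v^3 - v^2/2, u^2*v + u^2/2 + u*v^3 + 2*u*v^2 + u*v/2 + v^3, u*v/2 + v^4 + v^2/2, u^3 + 3*u^2*v + 3*u*v^2 + v^3}; counting standard monomials gives mu = 9. Corank 2; j^3 = v*(u + v)^2 has shape L^2 M (L != M), so D-series; mu = 9 gives D_9.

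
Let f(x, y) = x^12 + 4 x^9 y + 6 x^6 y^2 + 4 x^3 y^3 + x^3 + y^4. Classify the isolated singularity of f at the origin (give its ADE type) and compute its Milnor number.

Type E_{6}, Milnor number mu = 6.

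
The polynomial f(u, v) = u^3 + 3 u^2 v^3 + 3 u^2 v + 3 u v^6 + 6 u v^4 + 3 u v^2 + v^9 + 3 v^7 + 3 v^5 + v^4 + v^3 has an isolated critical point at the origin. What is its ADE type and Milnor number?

Type E_6, Milnor number mu = 6.

The Hessian of f at 0 has rank 0. Corank 2; j^3 = (u + v)^3 is a perfect cube, so E-series; the 4-jet and mu = 6 give E_6.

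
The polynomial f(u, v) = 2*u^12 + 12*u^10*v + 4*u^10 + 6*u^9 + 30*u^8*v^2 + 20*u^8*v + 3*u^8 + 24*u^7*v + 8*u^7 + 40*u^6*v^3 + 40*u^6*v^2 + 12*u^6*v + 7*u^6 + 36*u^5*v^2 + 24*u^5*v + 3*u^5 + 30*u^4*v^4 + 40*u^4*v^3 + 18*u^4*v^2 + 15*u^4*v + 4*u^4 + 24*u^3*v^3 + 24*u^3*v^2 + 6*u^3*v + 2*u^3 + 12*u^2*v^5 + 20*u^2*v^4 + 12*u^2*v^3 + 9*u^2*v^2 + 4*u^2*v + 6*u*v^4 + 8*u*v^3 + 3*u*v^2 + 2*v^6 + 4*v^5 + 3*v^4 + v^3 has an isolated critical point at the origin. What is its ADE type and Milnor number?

Type D_4, Milnor number mu = 4.

The Hessian of f at 0 is [[0, 0], [0, 0]] with rank 0, so corank 2. A Groebner basis of the Jacobian ideal J(f) in C{u,v} is {v^3, u^2 - 3*v^2/2, u*v + 3*v^2/2}; counting standard monomials gives mu = 4. Corank 2; j^3 = (u + v)*(2*u^2 + 2*u*v + v^2) splits into three distinct lines over C (the quadratic factor has nonzero discriminant), so D_4.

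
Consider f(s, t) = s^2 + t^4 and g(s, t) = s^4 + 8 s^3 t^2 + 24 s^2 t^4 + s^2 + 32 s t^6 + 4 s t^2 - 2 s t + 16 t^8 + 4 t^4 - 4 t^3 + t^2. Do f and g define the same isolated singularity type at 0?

Yes.

The Hessian of f at 0 has rank 1. Corank 1: A-series; mu = 3 gives A_3. The Hessian of g at 0 has rank 1. Corank 1: A-series; mu = 3 gives A_3. Both have type A_3, hence right-equivalent.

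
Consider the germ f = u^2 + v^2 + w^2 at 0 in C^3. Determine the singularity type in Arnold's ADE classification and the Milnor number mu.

The Hessian of f at 0 has rank 3. Corank 0: nondegenerate Morse point, so A_1.

Type A_{1}, Milnor number mu = 1.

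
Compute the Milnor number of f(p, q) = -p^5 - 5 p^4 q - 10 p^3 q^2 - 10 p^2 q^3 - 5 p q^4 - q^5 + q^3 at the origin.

8

The Hessian of f at 0 is [[0, 0], [0, 0]] with rank 0, so corank 2. A Groebner basis of the Jacobian ideal J(f) in C{p,q} is {p^4 + 4*p^3*q, q^2}; counting standard monomials gives mu = 8. Corank 2; j^3 = q^3 is a perfect cube, so E-series; the 5-jet and mu = 8 give E_8.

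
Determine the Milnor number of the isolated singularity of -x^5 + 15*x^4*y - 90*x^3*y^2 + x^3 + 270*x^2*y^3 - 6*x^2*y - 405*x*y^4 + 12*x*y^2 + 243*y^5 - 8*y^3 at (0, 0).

The Hessian of f at 0 has rank 0. Corank 2; j^3 = (x - 2*y)^3 is a perfect cube, so E-series; the 5-jet and mu = 8 give E_8.

8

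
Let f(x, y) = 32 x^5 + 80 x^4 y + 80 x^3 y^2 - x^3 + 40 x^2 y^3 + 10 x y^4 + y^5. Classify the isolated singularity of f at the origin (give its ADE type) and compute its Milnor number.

Type E8, Milnor number mu = 8.

The Hessian of f at 0 is [[0, 0], [0, 0]] with rank 0, so corank 2. A Groebner basis of the Jacobian ideal J(f) in C{x,y} is {y^5, x*y^3 + y^4/8, x^2}; counting standard monomials gives mu = 8. Corank 2; j^3 = -x^3 is a perfect cube, so E-series; the 5-jet and mu = 8 give E_8.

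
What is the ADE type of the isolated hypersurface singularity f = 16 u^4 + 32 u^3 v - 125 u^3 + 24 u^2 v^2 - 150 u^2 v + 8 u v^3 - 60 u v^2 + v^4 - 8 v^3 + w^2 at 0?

E_{6}

The Hessian of f at 0 has rank 1. Corank 2; j^3 = -(5*u + 2*v)^3 is a perfect cube, so E-series; the 4-jet and mu = 6 give E_6.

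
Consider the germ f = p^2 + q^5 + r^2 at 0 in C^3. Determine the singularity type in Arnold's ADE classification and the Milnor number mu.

Type A_4, Milnor number mu = 4.

The Hessian of f at 0 has rank 2. Corank 1: A-series; mu = 4 gives A_4.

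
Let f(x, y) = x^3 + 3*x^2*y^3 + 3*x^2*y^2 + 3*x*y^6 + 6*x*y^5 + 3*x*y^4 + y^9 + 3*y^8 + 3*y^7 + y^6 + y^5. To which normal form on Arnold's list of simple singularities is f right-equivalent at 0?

E8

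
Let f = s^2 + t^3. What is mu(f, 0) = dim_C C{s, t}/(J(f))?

2

The Hessian of f at 0 is [[2, 0], [0, 0]] with rank 1, so corank 1. A Groebner basis of the Jacobian ideal J(f) in C{s,t} is {t^2, s}; counting standard monomials gives mu = 2. Corank 1: A-series; mu = 2 gives A_2.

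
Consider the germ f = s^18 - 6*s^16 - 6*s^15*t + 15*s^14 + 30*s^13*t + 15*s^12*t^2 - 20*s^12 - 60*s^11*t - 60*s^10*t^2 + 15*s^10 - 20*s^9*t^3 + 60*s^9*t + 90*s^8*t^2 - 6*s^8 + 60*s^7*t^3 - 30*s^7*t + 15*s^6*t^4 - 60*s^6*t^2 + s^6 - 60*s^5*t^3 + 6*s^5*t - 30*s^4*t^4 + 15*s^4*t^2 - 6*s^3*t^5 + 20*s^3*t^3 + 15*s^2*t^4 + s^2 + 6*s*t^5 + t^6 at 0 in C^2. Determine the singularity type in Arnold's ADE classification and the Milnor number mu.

Type A_5, Milnor number mu = 5.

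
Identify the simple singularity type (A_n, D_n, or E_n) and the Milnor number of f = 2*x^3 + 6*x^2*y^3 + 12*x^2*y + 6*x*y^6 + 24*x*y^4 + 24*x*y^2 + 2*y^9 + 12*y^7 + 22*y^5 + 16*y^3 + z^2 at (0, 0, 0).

The Hessian of f at 0 has rank 1. Corank 2; j^3 = 2*(x + 2*y)^3 is a perfect cube, so E-series; the 5-jet and mu = 8 give E_8.

Type E_{8}, Milnor number mu = 8.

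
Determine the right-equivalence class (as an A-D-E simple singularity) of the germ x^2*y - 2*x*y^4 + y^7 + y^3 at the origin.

D_{4}

The Hessian of f at 0 has rank 0. Corank 2; j^3 = y*(x^2 + y^2) splits into three distinct lines over C (the quadratic factor has nonzero discriminant), so D_4.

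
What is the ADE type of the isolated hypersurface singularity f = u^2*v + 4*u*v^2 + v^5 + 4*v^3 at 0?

D6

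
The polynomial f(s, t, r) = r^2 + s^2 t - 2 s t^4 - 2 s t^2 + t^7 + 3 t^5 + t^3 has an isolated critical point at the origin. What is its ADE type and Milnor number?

Type D_{6}, Milnor number mu = 6.

The Hessian of f at 0 is [[0, 0, 0], [0, 0, 0], [0, 0, 2]] with rank 1, so corank 2. A Groebner basis of the Jacobian ideal J(f) in C{s,t,r} is {-s*t + t^4 + t^2, s*t^2 - t^3, s^2 + 3*s*t - 4*t^2, r}; counting standard monomials gives mu = 6. Corank 2; j^3 = t*(s - t)^2 has shape L^2 M (L != M), so D-series; mu = 6 gives D_6.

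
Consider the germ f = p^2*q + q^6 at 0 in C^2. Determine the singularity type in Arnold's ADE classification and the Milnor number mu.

Type D_7, Milnor number mu = 7.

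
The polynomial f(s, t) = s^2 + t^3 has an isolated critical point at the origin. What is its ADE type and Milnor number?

Type A2, Milnor number mu = 2.

The Hessian of f at 0 is [[2, 0], [0, 0]] with rank 1, so corank 1. A Groebner basis of the Jacobian ideal J(f) in C{s,t} is {t^2, s}; counting standard monomials gives mu = 2. Corank 1: A-series; mu = 2 gives A_2.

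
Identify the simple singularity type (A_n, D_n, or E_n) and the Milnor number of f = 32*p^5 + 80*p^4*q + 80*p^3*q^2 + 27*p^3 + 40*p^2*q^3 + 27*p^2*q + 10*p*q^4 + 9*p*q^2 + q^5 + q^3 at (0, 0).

The Hessian of f at 0 is [[0, 0], [0, 0]] with rank 0, so corank 2. A Groebner basis of the Jacobian ideal J(f) in C{p,q} is {q^5, p*q^3 + 3*q^4/8, p^2 + 2*p*q/3 + q^2/9}; counting standard monomials gives mu = 8. Corank 2; j^3 = (3*p + q)^3 is a perfect cube, so E-series; the 5-jet and mu = 8 give E_8.

Type E8, Milnor number mu = 8.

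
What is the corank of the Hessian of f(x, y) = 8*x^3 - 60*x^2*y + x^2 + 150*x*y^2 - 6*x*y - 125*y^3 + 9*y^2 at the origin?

Hessian at 0 has rank 1.

1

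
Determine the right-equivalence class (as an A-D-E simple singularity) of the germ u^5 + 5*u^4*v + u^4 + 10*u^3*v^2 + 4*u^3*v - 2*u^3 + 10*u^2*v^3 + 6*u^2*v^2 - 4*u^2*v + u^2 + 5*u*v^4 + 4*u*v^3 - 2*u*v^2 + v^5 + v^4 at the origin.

A4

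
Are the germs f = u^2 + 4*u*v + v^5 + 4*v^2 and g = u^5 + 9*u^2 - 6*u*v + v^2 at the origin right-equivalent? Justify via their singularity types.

Yes.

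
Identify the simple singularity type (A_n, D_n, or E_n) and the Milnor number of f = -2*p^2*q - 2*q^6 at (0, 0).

Type D_7, Milnor number mu = 7.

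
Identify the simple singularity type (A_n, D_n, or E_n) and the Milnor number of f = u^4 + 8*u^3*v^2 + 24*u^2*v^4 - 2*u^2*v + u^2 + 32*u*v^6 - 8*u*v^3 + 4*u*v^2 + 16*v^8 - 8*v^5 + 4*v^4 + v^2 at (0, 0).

The Hessian of f at 0 is [[2, 0], [0, 2]] with rank 2, so corank 0. A Groebner basis of the Jacobian ideal J(f) in C{u,v} is {u, v}; counting standard monomials gives mu = 1. Corank 0: nondegenerate Morse point, so A_1.

Type A_1, Milnor number mu = 1.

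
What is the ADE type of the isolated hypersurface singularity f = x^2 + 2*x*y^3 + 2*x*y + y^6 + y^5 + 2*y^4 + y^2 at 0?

A_{4}

The Hessian of f at 0 has rank 1. Corank 1: A-series; mu = 4 gives A_4.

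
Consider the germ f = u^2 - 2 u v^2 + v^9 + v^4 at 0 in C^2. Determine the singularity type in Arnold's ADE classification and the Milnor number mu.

Type A_{8}, Milnor number mu = 8.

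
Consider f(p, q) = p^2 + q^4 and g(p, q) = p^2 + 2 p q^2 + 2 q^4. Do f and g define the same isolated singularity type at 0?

The Hessian of f at 0 is [[2, 0], [0, 0]] with rank 1, so corank 1. A Groebner basis of the Jacobian ideal J(f) in C{p,q} is {q^3, p}; counting standard monomials gives mu = 3. Corank 1: A-series; mu = 3 gives A_3. The Hessian of g at 0 is [[2, 0], [0, 0]] with rank 1, so corank 1. A Groebner basis of the Jacobian ideal J(g) in C{p,q} is {p^2, p*q, p + q^2}; counting standard monomials gives mu = 3. Corank 1: A-series; mu = 3 gives A_3. Both have type A_3, hence right-equivalent.

Yes.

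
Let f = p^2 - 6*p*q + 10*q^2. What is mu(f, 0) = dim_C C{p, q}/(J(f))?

1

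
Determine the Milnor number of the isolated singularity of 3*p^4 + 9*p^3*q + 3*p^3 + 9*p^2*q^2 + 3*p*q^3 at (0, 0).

7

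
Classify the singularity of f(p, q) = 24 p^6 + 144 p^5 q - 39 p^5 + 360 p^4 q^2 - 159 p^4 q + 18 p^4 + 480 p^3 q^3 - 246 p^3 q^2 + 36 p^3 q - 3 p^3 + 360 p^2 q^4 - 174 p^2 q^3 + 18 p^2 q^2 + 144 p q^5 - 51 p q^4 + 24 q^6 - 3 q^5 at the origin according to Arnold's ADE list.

E_{8}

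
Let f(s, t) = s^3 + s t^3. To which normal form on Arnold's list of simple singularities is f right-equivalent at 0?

E_{7}

The Hessian of f at 0 has rank 0. Corank 2; j^3 = s^3 is a perfect cube, so E-series; the 4-jet and mu = 7 give E_7.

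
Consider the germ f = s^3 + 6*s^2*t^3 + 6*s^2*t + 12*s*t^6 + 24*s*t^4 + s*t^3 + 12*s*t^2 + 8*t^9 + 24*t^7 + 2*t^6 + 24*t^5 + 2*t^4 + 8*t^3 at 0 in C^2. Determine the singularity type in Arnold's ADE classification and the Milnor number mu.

Type E_{7}, Milnor number mu = 7.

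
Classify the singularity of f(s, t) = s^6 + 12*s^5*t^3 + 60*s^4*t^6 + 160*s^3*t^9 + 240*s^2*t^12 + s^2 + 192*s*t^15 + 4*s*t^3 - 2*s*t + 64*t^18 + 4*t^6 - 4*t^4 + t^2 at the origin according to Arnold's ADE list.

A5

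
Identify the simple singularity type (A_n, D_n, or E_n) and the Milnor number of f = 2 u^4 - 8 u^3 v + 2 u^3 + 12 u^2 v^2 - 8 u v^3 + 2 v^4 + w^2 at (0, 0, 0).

Type E_{6}, Milnor number mu = 6.

The Hessian of f at 0 has rank 1. Corank 2; j^3 = 2*u^3 is a perfect cube, so E-series; the 4-jet and mu = 6 give E_6.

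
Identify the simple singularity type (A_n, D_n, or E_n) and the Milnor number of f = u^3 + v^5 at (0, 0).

The Hessian of f at 0 is [[0, 0], [0, 0]] with rank 0, so corank 2. A Groebner basis of the Jacobian ideal J(f) in C{u,v} is {v^4, u^2}; counting standard monomials gives mu = 8. Corank 2; j^3 = u^3 is a perfect cube, so E-series; the 5-jet and mu = 8 give E_8.

Type E8, Milnor number mu = 8.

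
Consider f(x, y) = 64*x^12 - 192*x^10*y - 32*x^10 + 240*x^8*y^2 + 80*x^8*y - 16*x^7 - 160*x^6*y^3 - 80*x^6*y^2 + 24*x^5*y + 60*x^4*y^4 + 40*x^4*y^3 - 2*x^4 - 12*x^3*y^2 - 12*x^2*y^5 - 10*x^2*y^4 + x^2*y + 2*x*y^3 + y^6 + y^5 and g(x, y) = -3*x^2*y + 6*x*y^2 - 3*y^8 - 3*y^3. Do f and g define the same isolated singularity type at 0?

No.

The Hessian of f at 0 has rank 0. Corank 2; j^3 = x^2*y has shape L^2 M (L != M), so D-series; mu = 7 gives D_7. The Hessian of g at 0 has rank 0. Corank 2; j^3 = -3*y*(x - y)^2 has shape L^2 M (L != M), so D-series; mu = 9 gives D_9. f is D_7 but g is D_9, hence not right-equivalent.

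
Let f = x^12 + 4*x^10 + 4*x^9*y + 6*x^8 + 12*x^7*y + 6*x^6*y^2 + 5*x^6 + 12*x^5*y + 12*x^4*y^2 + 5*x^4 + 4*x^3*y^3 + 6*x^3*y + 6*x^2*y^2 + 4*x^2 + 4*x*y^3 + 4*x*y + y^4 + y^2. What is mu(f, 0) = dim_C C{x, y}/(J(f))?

The Hessian of f at 0 has rank 1. Corank 1: A-series; mu = 3 gives A_3.

3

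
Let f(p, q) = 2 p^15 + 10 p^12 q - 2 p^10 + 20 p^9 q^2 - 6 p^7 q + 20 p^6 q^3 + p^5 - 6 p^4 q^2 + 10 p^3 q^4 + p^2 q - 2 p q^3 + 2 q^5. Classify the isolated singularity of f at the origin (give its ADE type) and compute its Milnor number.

The Hessian of f at 0 has rank 0. Corank 2; j^3 = p^2*q has shape L^2 M (L != M), so D-series; mu = 6 gives D_6.

Type D6, Milnor number mu = 6.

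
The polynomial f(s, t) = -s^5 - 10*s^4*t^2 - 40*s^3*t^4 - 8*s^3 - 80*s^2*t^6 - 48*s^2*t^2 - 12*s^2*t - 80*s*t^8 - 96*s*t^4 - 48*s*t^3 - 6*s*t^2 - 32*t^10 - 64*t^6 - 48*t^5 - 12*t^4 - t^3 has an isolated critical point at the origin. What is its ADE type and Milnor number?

Type E_{8}, Milnor number mu = 8.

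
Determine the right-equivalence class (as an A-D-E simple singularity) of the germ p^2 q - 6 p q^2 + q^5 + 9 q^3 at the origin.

D_{6}

The Hessian of f at 0 is [[0, 0], [0, 0]] with rank 0, so corank 2. A Groebner basis of the Jacobian ideal J(f) in C{p,q} is {p^2/5 + q^4 - 9*q^2/5, p^3 - 27*q^3, p*q - 3*q^2}; counting standard monomials gives mu = 6. Corank 2; j^3 = q*(p - 3*q)^2 has shape L^2 M (L != M), so D-series; mu = 6 gives D_6.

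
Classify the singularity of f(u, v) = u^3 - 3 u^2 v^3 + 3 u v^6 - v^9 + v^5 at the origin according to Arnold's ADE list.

E_8

The Hessian of f at 0 is [[0, 0], [0, 0]] with rank 0, so corank 2. A Groebner basis of the Jacobian ideal J(f) in C{u,v} is {-u^2/2 + u*v^3, v^4, u^3, u^2*v}; counting standard monomials gives mu = 8. Corank 2; j^3 = u^3 is a perfect cube, so E-series; the 5-jet and mu = 8 give E_8.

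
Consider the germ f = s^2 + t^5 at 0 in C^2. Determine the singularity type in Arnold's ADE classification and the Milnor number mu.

The Hessian of f at 0 has rank 1. Corank 1: A-series; mu = 4 gives A_4.

Type A4, Milnor number mu = 4.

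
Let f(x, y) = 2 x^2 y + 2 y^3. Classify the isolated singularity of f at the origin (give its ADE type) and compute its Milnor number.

Type D_4, Milnor number mu = 4.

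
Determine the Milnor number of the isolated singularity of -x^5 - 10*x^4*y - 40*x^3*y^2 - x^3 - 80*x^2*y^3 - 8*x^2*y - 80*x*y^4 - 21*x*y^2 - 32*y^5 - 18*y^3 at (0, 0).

6

The Hessian of f at 0 is [[0, 0], [0, 0]] with rank 0, so corank 2. A Groebner basis of the Jacobian ideal J(f) in C{x,y} is {x*y/5 + y^4 + 3*y^2/5, x*y^2 + 3*y^3, x^2 + 5*x*y + 6*y^2}; counting standard monomials gives mu = 6. Corank 2; j^3 = -(x + 2*y)*(x + 3*y)^2 has shape L^2 M (L != M), so D-series; mu = 6 gives D_6.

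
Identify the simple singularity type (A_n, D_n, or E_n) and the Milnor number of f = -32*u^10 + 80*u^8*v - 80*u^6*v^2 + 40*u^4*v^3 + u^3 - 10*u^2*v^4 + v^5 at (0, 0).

Type E_{8}, Milnor number mu = 8.

The Hessian of f at 0 has rank 0. Corank 2; j^3 = u^3 is a perfect cube, so E-series; the 5-jet and mu = 8 give E_8.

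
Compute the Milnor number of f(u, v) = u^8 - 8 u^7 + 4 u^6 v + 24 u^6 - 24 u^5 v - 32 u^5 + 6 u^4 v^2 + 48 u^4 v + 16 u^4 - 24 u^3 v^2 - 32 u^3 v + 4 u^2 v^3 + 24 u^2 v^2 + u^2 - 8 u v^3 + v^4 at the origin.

The Hessian of f at 0 is [[2, 0], [0, 0]] with rank 1, so corank 1. A Groebner basis of the Jacobian ideal J(f) in C{u,v} is {v^3, u}; counting standard monomials gives mu = 3. Corank 1: A-series; mu = 3 gives A_3.

3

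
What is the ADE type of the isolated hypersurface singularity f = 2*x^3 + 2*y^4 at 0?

The Hessian of f at 0 has rank 0. Corank 2; j^3 = 2*x^3 is a perfect cube, so E-series; the 4-jet and mu = 6 give E_6.

E6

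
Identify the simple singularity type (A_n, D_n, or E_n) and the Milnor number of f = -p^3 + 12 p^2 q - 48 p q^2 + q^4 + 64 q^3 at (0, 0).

Type E_{6}, Milnor number mu = 6.

The Hessian of f at 0 has rank 0. Corank 2; j^3 = -(p - 4*q)^3 is a perfect cube, so E-series; the 4-jet and mu = 6 give E_6.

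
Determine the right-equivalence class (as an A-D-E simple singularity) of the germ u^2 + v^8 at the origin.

A7

The Hessian of f at 0 has rank 1. Corank 1: A-series; mu = 7 gives A_7.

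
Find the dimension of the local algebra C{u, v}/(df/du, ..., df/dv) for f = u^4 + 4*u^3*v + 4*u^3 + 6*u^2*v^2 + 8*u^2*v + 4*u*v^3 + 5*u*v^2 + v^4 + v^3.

The Hessian of f at 0 has rank 0. Corank 2; j^3 = (u + v)*(2*u + v)^2 has shape L^2 M (L != M), so D-series; mu = 5 gives D_5.

5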